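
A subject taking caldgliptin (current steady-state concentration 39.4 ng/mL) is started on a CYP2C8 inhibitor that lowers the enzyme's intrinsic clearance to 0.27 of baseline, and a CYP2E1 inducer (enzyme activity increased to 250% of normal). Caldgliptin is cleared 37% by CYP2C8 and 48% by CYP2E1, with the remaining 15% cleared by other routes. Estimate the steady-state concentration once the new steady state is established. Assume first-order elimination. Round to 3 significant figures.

CYP2C8: 0.37 × 0.27 = 0.0999
CYP2E1: 0.48 × 2.5 = 1.2
Other: 0.15 (unchanged)
New clearance relative to baseline: 0.0999 + 1.2 + 0.15 = 1.4499.
New steady-state concentration = 39.4 / 1.4499 = 27.2 ng/mL (concentration scales inversely with clearance).

27.2 ng/mL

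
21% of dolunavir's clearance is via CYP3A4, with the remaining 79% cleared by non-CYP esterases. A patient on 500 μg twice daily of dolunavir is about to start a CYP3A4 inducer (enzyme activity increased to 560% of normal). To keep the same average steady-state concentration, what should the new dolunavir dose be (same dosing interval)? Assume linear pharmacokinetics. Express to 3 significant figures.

983 μg

CYP3A4: 0.21 × 5.6 = 1.176
Other: 0.79 (unchanged)
CL_new/CL_old = 1.176 + 0.79 = 1.966.
Exposure is unchanged when dose changes in proportion to clearance. New dose = 500 μg × 1.966 = 983 μg.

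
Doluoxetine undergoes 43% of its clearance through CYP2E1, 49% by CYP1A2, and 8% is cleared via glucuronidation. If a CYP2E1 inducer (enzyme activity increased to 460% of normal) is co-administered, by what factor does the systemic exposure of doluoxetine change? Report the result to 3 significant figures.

The CYP2E1 pathway (43% of clearance) rises to 4.6× activity: 0.43 × 4.6 = 1.978.
CYP1A2 (49%) and the residual 8% are unaffected.
Relative clearance = 1.978 + 0.49 + 0.08 = 2.548.
Systemic exposure is inversely proportional to clearance, so the fold-change is 1 / 2.548 = 0.392.

0.392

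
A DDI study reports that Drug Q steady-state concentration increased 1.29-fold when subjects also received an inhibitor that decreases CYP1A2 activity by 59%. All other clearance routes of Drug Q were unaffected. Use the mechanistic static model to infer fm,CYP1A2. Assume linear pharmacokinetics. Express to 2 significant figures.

Call the CYP1A2 fraction fm. After the interaction, CL_new/CL_old = fm × 0.41 + (1 − fm).
Steady-state concentration ratio = 1 / (new CL fraction), so new CL fraction = 1 / 1.29 = 0.7752.
fm × 0.41 + 1 − fm = 0.7752  ⇒  fm × (0.41 − 1) = −0.2248  ⇒  fm = 0.38.

0.38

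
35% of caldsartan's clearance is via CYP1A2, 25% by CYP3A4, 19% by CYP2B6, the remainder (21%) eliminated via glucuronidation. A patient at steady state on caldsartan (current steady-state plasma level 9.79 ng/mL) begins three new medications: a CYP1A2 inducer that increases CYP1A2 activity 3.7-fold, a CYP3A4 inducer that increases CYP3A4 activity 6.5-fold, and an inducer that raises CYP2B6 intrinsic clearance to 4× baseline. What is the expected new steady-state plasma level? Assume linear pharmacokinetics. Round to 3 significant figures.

The CYP1A2 pathway (35% of clearance) is boosted to 3.7× activity: 0.35 × 3.7 = 1.295.
The CYP3A4 pathway (25% of clearance) is boosted to 6.5× activity: 0.25 × 6.5 = 1.625.
The CYP2B6 pathway (19% of clearance) rises to 4× activity: 0.19 × 4 = 0.76.
The remaining 21% of clearance is unaffected.
Relative clearance = 1.295 + 1.625 + 0.76 + 0.21 = 3.89.
Dividing the baseline by the relative clearance: 9.79 / 3.89 = 2.52 ng/mL.

2.52 ng/mL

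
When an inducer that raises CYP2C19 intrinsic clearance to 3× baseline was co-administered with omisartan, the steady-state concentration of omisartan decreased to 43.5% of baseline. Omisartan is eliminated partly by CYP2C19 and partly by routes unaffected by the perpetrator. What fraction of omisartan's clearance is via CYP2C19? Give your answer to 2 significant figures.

CL'/CL = 1 / 0.435 = 2.299
3·fm + (1 − fm) = 2.299
fm = (2.299 − 1) / (3 − 1) = 0.65

0.65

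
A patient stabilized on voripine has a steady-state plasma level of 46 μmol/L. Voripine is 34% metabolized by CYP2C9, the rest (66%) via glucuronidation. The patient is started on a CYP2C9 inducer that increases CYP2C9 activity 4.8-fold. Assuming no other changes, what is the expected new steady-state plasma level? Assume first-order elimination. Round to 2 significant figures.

20 μmol/L

The CYP2C9 pathway (34% of clearance) is boosted to 4.8× activity: 0.34 × 4.8 = 1.632.
Non-CYP routes (66%) are unchanged.
New clearance relative to baseline: 1.632 + 0.66 = 2.292.
With dosing unchanged, steady-state plasma level scales as 1/CL: 46 / 2.292 = 20 μmol/L.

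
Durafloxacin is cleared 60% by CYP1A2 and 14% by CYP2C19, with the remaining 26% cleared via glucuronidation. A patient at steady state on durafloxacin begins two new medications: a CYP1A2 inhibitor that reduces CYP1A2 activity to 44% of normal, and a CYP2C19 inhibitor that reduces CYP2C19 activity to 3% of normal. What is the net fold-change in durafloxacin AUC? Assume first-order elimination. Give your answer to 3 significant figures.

1.89

The CYP1A2 pathway (60% of clearance) drops to 0.44× activity: 0.6 × 0.44 = 0.264.
The CYP2C19 pathway (14% of clearance) drops to 0.03× activity: 0.14 × 0.03 = 0.0042.
The remaining 26% of clearance is unaffected.
Relative clearance = 0.264 + 0.0042 + 0.26 = 0.5282.
AUC ∝ 1/CL: fold-change = 1 / 0.5282 = 1.89.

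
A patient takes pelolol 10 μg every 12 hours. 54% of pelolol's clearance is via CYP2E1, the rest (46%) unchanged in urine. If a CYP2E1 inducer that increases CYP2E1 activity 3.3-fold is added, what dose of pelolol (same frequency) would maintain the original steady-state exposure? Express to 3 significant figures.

22.4 μg

The CYP2E1 pathway (54% of clearance) increases to 3.3× activity: 0.54 × 3.3 = 1.782.
Non-CYP routes (46%) are unchanged.
Relative clearance = 1.782 + 0.46 = 2.242.
Css,avg = (dose rate)/CL, so holding Css fixed requires dose ∝ CL: 10 × 2.242 = 22.4 μg.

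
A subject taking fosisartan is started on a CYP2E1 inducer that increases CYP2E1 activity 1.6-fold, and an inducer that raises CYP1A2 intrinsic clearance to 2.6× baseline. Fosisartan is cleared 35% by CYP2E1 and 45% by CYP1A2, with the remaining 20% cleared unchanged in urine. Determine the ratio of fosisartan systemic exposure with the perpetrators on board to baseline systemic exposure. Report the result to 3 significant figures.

The CYP2E1 pathway (35% of clearance) is boosted to 1.6× activity: 0.35 × 1.6 = 0.56.
The CYP1A2 pathway (45% of clearance) is boosted to 2.6× activity: 0.45 × 2.6 = 1.17.
The remaining 20% of clearance is unaffected.
New clearance relative to baseline: 0.56 + 1.17 + 0.2 = 1.93.
Systemic exposure ∝ 1/CL: fold-change = 1 / 1.93 = 0.518.

0.518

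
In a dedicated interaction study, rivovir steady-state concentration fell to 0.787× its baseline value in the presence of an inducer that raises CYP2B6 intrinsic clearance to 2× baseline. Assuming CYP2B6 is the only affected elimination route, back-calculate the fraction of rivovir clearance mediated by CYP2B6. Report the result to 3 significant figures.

0.271

Let x = fm,CYP2B6. Because steady-state concentration ∝ 1/CL, relative clearance rose to 1/0.787 = 1.271.
Setting x·2 + (1 − x) = 1.271 and solving: x = (1.271 − 1)/(2 − 1) = 0.271.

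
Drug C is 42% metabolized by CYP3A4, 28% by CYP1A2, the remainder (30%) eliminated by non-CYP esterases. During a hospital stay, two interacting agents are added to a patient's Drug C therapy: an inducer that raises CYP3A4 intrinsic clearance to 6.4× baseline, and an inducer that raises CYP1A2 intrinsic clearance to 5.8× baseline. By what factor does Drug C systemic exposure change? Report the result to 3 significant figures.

0.217

The CYP3A4 pathway (42% of clearance) rises to 6.4× activity: 0.42 × 6.4 = 2.688.
The CYP1A2 pathway (28% of clearance) is boosted to 5.8× activity: 0.28 × 5.8 = 1.624.
The remaining 30% of clearance is unaffected.
Relative clearance = 2.688 + 1.624 + 0.3 = 4.612.
Systemic exposure ∝ 1/CL: fold-change = 1 / 4.612 = 0.217.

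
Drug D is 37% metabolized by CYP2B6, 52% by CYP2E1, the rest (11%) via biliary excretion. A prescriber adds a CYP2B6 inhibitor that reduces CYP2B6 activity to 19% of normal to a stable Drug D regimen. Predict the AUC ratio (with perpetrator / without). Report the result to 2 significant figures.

1.4

CYP2B6: 0.37 × 0.19 = 0.0703
CYP2E1: 0.52 (unchanged)
Other: 0.11 (unchanged)
New clearance relative to baseline: 0.0703 + 0.52 + 0.11 = 0.7003.
Since AUC ∝ 1/CL, the ratio is 1 / 0.7003 = 1.4.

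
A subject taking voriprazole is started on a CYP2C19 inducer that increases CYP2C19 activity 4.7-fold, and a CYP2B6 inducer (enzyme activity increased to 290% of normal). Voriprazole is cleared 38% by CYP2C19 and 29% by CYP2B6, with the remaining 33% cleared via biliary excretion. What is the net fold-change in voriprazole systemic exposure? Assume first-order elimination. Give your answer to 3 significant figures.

0.338

The CYP2C19 pathway (38% of clearance) increases to 4.7× activity: 0.38 × 4.7 = 1.786.
The CYP2B6 pathway (29% of clearance) is boosted to 2.9× activity: 0.29 × 2.9 = 0.841.
The remaining 33% of clearance is unaffected.
New clearance relative to baseline: 1.786 + 0.841 + 0.33 = 2.957.
Net systemic exposure ratio = 1 / 2.957 = 0.338.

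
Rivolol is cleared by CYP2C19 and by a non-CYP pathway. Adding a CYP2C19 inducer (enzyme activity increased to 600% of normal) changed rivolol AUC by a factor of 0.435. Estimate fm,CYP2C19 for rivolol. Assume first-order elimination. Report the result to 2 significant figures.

Call the CYP2C19 fraction fm. After the interaction, CL_new/CL_old = fm × 6 + (1 − fm).
AUC ratio = 1 / (new CL fraction), so new CL fraction = 1 / 0.435 = 2.299.
fm × 6 + 1 − fm = 2.299  ⇒  fm × (6 − 1) = 1.299  ⇒  fm = 0.26.

0.26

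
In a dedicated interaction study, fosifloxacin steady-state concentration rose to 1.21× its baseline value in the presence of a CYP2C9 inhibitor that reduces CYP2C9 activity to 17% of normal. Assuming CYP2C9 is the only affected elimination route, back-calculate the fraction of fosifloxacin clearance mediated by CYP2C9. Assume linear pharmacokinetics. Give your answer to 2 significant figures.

Call the CYP2C9 fraction fm. After the interaction, CL_new/CL_old = fm × 0.17 + (1 − fm).
Steady-state concentration ratio = 1 / (new CL fraction), so new CL fraction = 1 / 1.21 = 0.8264.
fm × 0.17 + 1 − fm = 0.8264  ⇒  fm × (0.17 − 1) = −0.1736  ⇒  fm = 0.21.

0.21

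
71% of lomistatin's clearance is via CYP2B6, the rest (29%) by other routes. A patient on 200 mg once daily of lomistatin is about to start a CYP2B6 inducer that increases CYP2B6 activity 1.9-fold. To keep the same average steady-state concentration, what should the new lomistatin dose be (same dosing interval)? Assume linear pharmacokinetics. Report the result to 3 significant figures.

The CYP2B6 pathway (71% of clearance) increases to 1.9× activity: 0.71 × 1.9 = 1.349.
Non-CYP routes (29%) are unchanged.
CL_new/CL_old = 1.349 + 0.29 = 1.639.
Exposure is unchanged when dose changes in proportion to clearance. New dose = 200 mg × 1.639 = 328 mg.

328 mg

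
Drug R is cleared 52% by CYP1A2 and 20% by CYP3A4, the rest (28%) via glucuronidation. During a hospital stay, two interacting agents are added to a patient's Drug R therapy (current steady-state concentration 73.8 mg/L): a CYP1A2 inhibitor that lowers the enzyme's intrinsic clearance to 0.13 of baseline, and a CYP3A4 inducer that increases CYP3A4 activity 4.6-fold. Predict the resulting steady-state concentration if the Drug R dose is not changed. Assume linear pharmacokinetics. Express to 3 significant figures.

58.2 mg/L

The CYP1A2 pathway (52% of clearance) is reduced to 0.13× activity: 0.52 × 0.13 = 0.0676.
The CYP3A4 pathway (20% of clearance) increases to 4.6× activity: 0.2 × 4.6 = 0.92.
Non-CYP routes (28%) are unchanged.
Relative clearance = 0.0676 + 0.92 + 0.28 = 1.2676.
New steady-state concentration = 73.8 / 1.2676 = 58.2 mg/L (concentration scales inversely with clearance).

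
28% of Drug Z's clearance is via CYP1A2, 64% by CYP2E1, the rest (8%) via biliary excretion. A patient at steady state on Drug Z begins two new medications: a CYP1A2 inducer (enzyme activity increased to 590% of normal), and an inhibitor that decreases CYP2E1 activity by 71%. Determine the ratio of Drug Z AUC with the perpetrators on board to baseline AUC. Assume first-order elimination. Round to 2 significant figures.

The CYP1A2 pathway (28% of clearance) increases to 5.9× activity: 0.28 × 5.9 = 1.652.
The CYP2E1 pathway (64% of clearance) drops to 0.29× activity: 0.64 × 0.29 = 0.1856.
Non-CYP routes (8%) are unchanged.
Relative clearance = 1.652 + 0.1856 + 0.08 = 1.9176.
Because AUC varies inversely with clearance, the combined effect is 1 / 1.9176 = 0.52.

0.52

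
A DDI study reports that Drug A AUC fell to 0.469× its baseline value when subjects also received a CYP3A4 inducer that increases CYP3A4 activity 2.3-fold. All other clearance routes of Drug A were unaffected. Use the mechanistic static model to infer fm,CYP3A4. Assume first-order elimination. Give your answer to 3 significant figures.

Write x for the fraction cleared via CYP3A4. The observed AUC change means clearance rose to 1/0.469 = 2.132 of baseline.
Only the CYP3A4 route changed, so 2.132 = x·2.3 + (1 − x), giving x = 0.871.

0.871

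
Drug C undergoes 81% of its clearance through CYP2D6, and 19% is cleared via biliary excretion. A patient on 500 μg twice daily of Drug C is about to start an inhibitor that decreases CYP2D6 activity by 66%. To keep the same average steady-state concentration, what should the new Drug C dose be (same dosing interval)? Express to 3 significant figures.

233 μg

The CYP2D6 pathway (81% of clearance) is reduced to 0.34× activity: 0.81 × 0.34 = 0.2754.
Non-CYP routes (19%) are unchanged.
CL_new/CL_old = 0.2754 + 0.19 = 0.4654.
Exposure is unchanged when dose changes in proportion to clearance. New dose = 500 μg × 0.4654 = 233 μg.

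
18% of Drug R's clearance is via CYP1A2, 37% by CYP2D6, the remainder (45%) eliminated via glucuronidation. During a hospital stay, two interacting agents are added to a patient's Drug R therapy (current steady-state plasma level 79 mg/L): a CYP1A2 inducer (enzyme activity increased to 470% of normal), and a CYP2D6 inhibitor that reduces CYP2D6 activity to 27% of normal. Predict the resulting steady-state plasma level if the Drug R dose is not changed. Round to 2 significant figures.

57 mg/L

The CYP1A2 pathway (18% of clearance) rises to 4.7× activity: 0.18 × 4.7 = 0.846.
The CYP2D6 pathway (37% of clearance) drops to 0.27× activity: 0.37 × 0.27 = 0.0999.
Non-CYP routes (45%) are unchanged.
CL_new/CL_old = 0.846 + 0.0999 + 0.45 = 1.3959.
New steady-state plasma level = 79 / 1.3959 = 57 mg/L (concentration scales inversely with clearance).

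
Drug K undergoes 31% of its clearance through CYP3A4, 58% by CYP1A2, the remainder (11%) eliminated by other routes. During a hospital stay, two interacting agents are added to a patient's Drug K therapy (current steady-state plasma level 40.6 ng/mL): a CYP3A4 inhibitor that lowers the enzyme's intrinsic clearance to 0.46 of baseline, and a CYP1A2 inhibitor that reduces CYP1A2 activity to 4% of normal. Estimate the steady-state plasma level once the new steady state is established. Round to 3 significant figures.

CYP3A4: 0.31 × 0.46 = 0.1426
CYP1A2: 0.58 × 0.04 = 0.0232
Other: 0.11 (unchanged)
CL_new/CL_old = 0.1426 + 0.0232 + 0.11 = 0.2758.
Dividing the baseline by the relative clearance: 40.6 / 0.2758 = 147 ng/mL.

147 ng/mL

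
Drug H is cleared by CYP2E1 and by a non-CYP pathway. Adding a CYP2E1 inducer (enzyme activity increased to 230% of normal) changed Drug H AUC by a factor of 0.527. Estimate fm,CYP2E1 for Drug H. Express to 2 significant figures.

Let x = fm,CYP2E1. Because AUC ∝ 1/CL, relative clearance rose to 1/0.527 = 1.898.
Only the CYP2E1 route changed, so 1.898 = x·2.3 + (1 − x), giving x = 0.69.

0.69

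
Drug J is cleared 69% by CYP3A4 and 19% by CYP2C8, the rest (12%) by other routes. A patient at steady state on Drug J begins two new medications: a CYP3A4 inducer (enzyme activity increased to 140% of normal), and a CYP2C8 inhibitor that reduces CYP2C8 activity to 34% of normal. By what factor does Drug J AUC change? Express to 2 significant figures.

0.87

The CYP3A4 pathway (69% of clearance) increases to 1.4× activity: 0.69 × 1.4 = 0.966.
The CYP2C8 pathway (19% of clearance) falls to 0.34× activity: 0.19 × 0.34 = 0.0646.
The remaining 12% of clearance is unaffected.
New clearance relative to baseline: 0.966 + 0.0646 + 0.12 = 1.1506.
Net AUC ratio = 1 / 1.1506 = 0.87.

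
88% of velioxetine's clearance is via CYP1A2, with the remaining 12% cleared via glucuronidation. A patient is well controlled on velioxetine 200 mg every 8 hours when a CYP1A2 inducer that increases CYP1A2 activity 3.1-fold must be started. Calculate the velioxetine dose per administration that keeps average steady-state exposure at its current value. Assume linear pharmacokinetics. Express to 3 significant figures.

CYP1A2: 0.88 × 3.1 = 2.728
Other: 0.12 (unchanged)
New clearance relative to baseline: 2.728 + 0.12 = 2.848.
Exposure is unchanged when dose changes in proportion to clearance. New dose = 200 mg × 2.848 = 570 mg.

570 mg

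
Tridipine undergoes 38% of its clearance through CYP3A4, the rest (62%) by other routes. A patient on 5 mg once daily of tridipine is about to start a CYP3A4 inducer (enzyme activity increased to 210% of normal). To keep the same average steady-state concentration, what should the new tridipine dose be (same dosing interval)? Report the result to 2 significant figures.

7.1 mg

The CYP3A4 pathway (38% of clearance) rises to 2.1× activity: 0.38 × 2.1 = 0.798.
The remaining 62% of clearance is unaffected.
New clearance relative to baseline: 0.798 + 0.62 = 1.418.
To maintain the same steady-state level, dose must scale with clearance: new dose = 5 × 1.418 = 7.1 mg.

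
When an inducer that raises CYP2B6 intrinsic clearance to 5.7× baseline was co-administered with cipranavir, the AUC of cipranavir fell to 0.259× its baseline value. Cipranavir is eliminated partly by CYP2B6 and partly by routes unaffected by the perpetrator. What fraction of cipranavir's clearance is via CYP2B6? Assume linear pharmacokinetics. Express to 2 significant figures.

Call the CYP2B6 fraction fm. After the interaction, CL_new/CL_old = fm × 5.7 + (1 − fm).
AUC ratio = 1 / (new CL fraction), so new CL fraction = 1 / 0.259 = 3.861.
fm × 5.7 + 1 − fm = 3.861  ⇒  fm × (5.7 − 1) = 2.861  ⇒  fm = 0.61.

0.61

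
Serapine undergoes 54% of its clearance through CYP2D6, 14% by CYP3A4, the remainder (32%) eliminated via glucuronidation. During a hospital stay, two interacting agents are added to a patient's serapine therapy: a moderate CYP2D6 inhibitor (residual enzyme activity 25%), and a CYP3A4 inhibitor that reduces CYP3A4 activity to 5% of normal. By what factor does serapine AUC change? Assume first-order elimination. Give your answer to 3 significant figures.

The CYP2D6 pathway (54% of clearance) falls to 0.25× activity: 0.54 × 0.25 = 0.135.
The CYP3A4 pathway (14% of clearance) is reduced to 0.05× activity: 0.14 × 0.05 = 0.007.
The remaining 32% of clearance is unaffected.
Relative clearance = 0.135 + 0.007 + 0.32 = 0.462.
AUC ∝ 1/CL: fold-change = 1 / 0.462 = 2.16.

2.16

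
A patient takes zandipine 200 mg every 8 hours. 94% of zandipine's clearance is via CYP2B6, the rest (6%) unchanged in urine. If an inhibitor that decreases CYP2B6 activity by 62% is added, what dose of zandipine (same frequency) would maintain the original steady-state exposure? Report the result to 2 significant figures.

The CYP2B6 pathway (94% of clearance) falls to 0.38× activity: 0.94 × 0.38 = 0.3572.
The remaining 6% of clearance is unaffected.
New clearance relative to baseline: 0.3572 + 0.06 = 0.4172.
Css,avg = (dose rate)/CL, so holding Css fixed requires dose ∝ CL: 200 × 0.4172 = 83 mg.

83 mg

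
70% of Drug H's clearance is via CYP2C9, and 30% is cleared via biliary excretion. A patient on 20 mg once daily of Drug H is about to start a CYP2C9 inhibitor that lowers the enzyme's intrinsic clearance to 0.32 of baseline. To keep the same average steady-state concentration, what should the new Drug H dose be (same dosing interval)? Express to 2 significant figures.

10 mg

The CYP2C9 pathway (70% of clearance) drops to 0.32× activity: 0.7 × 0.32 = 0.224.
The remaining 30% of clearance is unaffected.
Relative clearance = 0.224 + 0.3 = 0.524.
Css,avg = (dose rate)/CL, so holding Css fixed requires dose ∝ CL: 20 × 0.524 = 10 mg.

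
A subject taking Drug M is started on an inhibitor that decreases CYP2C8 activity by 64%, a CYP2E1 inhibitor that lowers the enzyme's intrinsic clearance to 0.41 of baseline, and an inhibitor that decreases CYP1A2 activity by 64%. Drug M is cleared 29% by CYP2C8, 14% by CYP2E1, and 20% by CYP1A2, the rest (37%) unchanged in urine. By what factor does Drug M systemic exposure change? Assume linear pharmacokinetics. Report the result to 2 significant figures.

1.7

The CYP2C8 pathway (29% of clearance) falls to 0.36× activity: 0.29 × 0.36 = 0.1044.
The CYP2E1 pathway (14% of clearance) drops to 0.41× activity: 0.14 × 0.41 = 0.0574.
The CYP1A2 pathway (20% of clearance) is reduced to 0.36× activity: 0.2 × 0.36 = 0.072.
Non-CYP routes (37%) are unchanged.
CL_new/CL_old = 0.1044 + 0.0574 + 0.072 + 0.37 = 0.6038.
Systemic exposure ∝ 1/CL: fold-change = 1 / 0.6038 = 1.7.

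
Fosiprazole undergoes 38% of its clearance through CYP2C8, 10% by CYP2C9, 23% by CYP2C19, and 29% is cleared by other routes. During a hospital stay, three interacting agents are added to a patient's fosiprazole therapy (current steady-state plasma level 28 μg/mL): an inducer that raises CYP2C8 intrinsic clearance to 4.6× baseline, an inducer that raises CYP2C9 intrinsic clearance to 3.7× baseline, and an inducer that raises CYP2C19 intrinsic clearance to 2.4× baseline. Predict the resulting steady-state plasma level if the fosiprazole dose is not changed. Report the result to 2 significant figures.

CYP2C8: 0.38 × 4.6 = 1.748
CYP2C9: 0.1 × 3.7 = 0.37
CYP2C19: 0.23 × 2.4 = 0.552
Other: 0.29 (unchanged)
Relative clearance = 1.748 + 0.37 + 0.552 + 0.29 = 2.96.
Dividing the baseline by the relative clearance: 28 / 2.96 = 9.5 μg/mL.

9.5 μg/mL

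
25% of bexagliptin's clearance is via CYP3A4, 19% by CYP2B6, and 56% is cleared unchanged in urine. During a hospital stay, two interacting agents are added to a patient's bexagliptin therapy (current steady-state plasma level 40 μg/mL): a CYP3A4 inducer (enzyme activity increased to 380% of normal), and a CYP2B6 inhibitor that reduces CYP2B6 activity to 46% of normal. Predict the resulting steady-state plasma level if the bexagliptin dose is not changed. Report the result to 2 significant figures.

CYP3A4: 0.25 × 3.8 = 0.95
CYP2B6: 0.19 × 0.46 = 0.0874
Other: 0.56 (unchanged)
CL_new/CL_old = 0.95 + 0.0874 + 0.56 = 1.5974.
New steady-state plasma level = 40 / 1.5974 = 25 μg/mL (concentration scales inversely with clearance).

25 μg/mL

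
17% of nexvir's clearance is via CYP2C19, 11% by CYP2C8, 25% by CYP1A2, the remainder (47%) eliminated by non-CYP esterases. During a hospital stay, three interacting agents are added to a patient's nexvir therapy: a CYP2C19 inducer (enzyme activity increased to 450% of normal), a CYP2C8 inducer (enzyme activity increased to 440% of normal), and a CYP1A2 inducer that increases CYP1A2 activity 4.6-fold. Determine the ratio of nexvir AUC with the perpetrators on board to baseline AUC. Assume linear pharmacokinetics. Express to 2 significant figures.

CYP2C19: 0.17 × 4.5 = 0.765
CYP2C8: 0.11 × 4.4 = 0.484
CYP1A2: 0.25 × 4.6 = 1.15
Other: 0.47 (unchanged)
New clearance relative to baseline: 0.765 + 0.484 + 1.15 + 0.47 = 2.869.
Because AUC varies inversely with clearance, the combined effect is 1 / 2.869 = 0.35.

0.35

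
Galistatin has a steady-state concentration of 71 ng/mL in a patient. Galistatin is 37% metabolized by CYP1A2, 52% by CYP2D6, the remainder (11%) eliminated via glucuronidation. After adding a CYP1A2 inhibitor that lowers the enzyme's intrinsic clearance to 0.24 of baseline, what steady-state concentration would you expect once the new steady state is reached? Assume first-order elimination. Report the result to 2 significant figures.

CYP1A2: 0.37 × 0.24 = 0.0888
CYP2D6: 0.52 (unchanged)
Other: 0.11 (unchanged)
Relative clearance = 0.0888 + 0.52 + 0.11 = 0.7188.
New steady-state concentration = baseline ÷ relative clearance = 71 / 0.7188 = 99 ng/mL.

99 ng/mL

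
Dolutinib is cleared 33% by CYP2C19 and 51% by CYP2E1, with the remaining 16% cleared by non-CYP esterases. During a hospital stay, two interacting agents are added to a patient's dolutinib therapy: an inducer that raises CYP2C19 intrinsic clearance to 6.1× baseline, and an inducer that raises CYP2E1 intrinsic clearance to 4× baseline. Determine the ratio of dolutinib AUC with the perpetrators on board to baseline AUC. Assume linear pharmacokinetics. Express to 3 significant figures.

0.237

CYP2C19: 0.33 × 6.1 = 2.013
CYP2E1: 0.51 × 4 = 2.04
Other: 0.16 (unchanged)
Relative clearance = 2.013 + 2.04 + 0.16 = 4.213.
AUC ∝ 1/CL: fold-change = 1 / 4.213 = 0.237.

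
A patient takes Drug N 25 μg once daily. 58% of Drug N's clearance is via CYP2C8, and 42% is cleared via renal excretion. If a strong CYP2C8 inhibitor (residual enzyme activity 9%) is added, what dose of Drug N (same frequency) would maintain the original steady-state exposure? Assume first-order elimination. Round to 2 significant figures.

CYP2C8: 0.58 × 0.09 = 0.0522
Other: 0.42 (unchanged)
CL_new/CL_old = 0.0522 + 0.42 = 0.4722.
To maintain the same steady-state level, dose must scale with clearance: new dose = 25 × 0.4722 = 12 μg.

12 μg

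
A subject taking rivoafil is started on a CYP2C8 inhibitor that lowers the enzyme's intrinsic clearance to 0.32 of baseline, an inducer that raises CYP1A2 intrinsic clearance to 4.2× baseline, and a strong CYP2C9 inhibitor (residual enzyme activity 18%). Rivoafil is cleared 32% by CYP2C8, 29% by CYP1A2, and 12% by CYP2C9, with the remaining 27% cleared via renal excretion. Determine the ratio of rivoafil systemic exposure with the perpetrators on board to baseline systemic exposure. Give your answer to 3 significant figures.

0.620

CYP2C8: 0.32 × 0.32 = 0.1024
CYP1A2: 0.29 × 4.2 = 1.218
CYP2C9: 0.12 × 0.18 = 0.0216
Other: 0.27 (unchanged)
CL_new/CL_old = 0.1024 + 1.218 + 0.0216 + 0.27 = 1.612.
Because systemic exposure varies inversely with clearance, the combined effect is 1 / 1.612 = 0.620.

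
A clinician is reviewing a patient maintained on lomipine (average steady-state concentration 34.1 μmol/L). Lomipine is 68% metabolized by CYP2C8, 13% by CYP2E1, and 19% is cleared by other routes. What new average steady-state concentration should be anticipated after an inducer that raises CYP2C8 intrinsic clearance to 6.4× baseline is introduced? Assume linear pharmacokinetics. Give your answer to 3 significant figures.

CYP2C8: 0.68 × 6.4 = 4.352
CYP2E1: 0.13 (unchanged)
Other: 0.19 (unchanged)
New clearance relative to baseline: 4.352 + 0.13 + 0.19 = 4.672.
Average steady-state concentration ∝ 1/CL, so new value = 34.1 / 4.672 = 7.30 μmol/L.

7.30 μmol/L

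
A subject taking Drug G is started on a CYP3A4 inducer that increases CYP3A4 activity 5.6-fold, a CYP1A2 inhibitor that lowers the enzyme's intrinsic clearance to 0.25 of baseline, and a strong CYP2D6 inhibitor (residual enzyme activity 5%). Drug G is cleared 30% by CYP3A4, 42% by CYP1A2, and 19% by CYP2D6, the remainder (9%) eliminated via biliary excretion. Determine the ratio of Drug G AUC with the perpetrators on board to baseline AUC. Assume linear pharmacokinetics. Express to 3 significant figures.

0.531

The CYP3A4 pathway (30% of clearance) increases to 5.6× activity: 0.3 × 5.6 = 1.68.
The CYP1A2 pathway (42% of clearance) falls to 0.25× activity: 0.42 × 0.25 = 0.105.
The CYP2D6 pathway (19% of clearance) falls to 0.05× activity: 0.19 × 0.05 = 0.0095.
Non-CYP routes (9%) are unchanged.
Relative clearance = 1.68 + 0.105 + 0.0095 + 0.09 = 1.8845.
Because AUC varies inversely with clearance, the combined effect is 1 / 1.8845 = 0.531.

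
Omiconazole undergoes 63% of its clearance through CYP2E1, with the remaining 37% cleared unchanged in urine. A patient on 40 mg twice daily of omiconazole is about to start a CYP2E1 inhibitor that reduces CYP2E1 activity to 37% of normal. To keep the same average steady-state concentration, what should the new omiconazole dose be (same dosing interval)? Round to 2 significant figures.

24 mg

CYP2E1: 0.63 × 0.37 = 0.2331
Other: 0.37 (unchanged)
CL_new/CL_old = 0.2331 + 0.37 = 0.6031.
Css,avg = (dose rate)/CL, so holding Css fixed requires dose ∝ CL: 40 × 0.6031 = 24 mg.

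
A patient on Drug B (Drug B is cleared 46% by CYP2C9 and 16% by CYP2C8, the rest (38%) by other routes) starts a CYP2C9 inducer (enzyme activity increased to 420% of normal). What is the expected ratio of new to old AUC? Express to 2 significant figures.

0.40

The CYP2C9 pathway (46% of clearance) increases to 4.2× activity: 0.46 × 4.2 = 1.932.
CYP2C8 (16%) and the residual 38% are unaffected.
New clearance relative to baseline: 1.932 + 0.16 + 0.38 = 2.472.
AUC is inversely proportional to clearance, so the fold-change is 1 / 2.472 = 0.40.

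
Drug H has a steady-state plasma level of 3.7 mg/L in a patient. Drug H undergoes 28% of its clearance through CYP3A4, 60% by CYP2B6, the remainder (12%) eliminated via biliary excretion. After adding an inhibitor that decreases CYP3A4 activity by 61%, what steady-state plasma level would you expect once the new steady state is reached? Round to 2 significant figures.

4.5 mg/L

The CYP3A4 pathway (28% of clearance) is reduced to 0.39× activity: 0.28 × 0.39 = 0.1092.
CYP2B6 (60%) and the residual 12% are unaffected.
Relative clearance = 0.1092 + 0.6 + 0.12 = 0.8292.
Steady-state plasma level ∝ 1/CL, so new value = 3.7 / 0.8292 = 4.5 mg/L.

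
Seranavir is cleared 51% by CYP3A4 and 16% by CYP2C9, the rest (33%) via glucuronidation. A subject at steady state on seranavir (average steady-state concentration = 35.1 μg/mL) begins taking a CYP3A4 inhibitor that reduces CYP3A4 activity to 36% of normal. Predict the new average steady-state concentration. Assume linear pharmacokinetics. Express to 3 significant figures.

52.1 μg/mL

CYP3A4: 0.51 × 0.36 = 0.1836
CYP2C9: 0.16 (unchanged)
Other: 0.33 (unchanged)
Relative clearance = 0.1836 + 0.16 + 0.33 = 0.6736.
With dosing unchanged, average steady-state concentration scales as 1/CL: 35.1 / 0.6736 = 52.1 μg/mL.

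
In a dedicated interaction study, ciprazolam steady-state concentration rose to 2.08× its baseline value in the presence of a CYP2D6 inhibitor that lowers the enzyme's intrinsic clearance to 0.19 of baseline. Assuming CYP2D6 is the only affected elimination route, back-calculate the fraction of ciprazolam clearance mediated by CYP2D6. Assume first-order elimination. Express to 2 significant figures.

CL'/CL = 1 / 2.08 = 0.4808
0.19·fm + (1 − fm) = 0.4808
fm = (0.4808 − 1) / (0.19 − 1) = 0.64

0.64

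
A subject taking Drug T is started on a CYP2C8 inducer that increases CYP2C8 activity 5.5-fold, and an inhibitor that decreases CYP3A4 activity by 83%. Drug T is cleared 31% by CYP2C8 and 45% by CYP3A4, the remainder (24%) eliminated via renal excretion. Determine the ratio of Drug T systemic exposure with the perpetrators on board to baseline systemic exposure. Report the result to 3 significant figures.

The CYP2C8 pathway (31% of clearance) rises to 5.5× activity: 0.31 × 5.5 = 1.705.
The CYP3A4 pathway (45% of clearance) drops to 0.17× activity: 0.45 × 0.17 = 0.0765.
Non-CYP routes (24%) are unchanged.
Relative clearance = 1.705 + 0.0765 + 0.24 = 2.0215.
Net systemic exposure ratio = 1 / 2.0215 = 0.495.

0.495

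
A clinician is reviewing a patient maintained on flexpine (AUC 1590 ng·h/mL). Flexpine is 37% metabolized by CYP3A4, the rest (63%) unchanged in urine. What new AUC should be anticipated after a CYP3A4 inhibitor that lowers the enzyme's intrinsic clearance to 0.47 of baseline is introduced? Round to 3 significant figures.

1.98 × 10³ ng·h/mL

CYP3A4: 0.37 × 0.47 = 0.1739
Other: 0.63 (unchanged)
Relative clearance = 0.1739 + 0.63 = 0.8039.
AUC ∝ 1/CL, so new value = 1590 / 0.8039 = 1.98 × 10³ ng·h/mL.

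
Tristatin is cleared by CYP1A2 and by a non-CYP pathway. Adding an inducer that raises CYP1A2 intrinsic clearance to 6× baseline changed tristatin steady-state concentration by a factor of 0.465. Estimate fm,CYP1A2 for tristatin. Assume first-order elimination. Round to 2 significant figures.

0.23

CL'/CL = 1 / 0.465 = 2.151
6·fm + (1 − fm) = 2.151
fm = (2.151 − 1) / (6 − 1) = 0.23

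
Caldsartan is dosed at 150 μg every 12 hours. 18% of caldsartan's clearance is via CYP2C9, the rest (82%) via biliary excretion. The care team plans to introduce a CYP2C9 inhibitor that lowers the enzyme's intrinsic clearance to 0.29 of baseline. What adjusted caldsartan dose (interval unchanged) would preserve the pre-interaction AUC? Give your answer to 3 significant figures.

CYP2C9: 0.18 × 0.29 = 0.0522
Other: 0.82 (unchanged)
CL_new/CL_old = 0.0522 + 0.82 = 0.8722.
Css,avg = (dose rate)/CL, so holding Css fixed requires dose ∝ CL: 150 × 0.8722 = 131 μg.

131 μg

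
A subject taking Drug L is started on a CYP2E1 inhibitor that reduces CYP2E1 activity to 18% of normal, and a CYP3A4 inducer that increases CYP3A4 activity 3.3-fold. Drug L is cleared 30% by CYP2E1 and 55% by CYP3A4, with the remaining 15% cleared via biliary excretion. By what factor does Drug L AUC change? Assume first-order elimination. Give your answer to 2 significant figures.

0.50

The CYP2E1 pathway (30% of clearance) is reduced to 0.18× activity: 0.3 × 0.18 = 0.054.
The CYP3A4 pathway (55% of clearance) rises to 3.3× activity: 0.55 × 3.3 = 1.815.
The remaining 15% of clearance is unaffected.
Relative clearance = 0.054 + 1.815 + 0.15 = 2.019.
Because AUC varies inversely with clearance, the combined effect is 1 / 2.019 = 0.50.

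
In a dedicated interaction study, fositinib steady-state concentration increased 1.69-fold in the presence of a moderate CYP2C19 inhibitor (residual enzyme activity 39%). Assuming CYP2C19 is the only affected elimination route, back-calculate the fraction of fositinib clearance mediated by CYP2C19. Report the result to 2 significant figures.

0.67

Let fm be the CYP2C19 fraction. New clearance relative to baseline = fm × 0.39 + (1 − fm).
Steady-state concentration ratio = 1 / (new CL fraction), so new CL fraction = 1 / 1.69 = 0.5917.
fm × 0.39 + 1 − fm = 0.5917  ⇒  fm × (0.39 − 1) = −0.4083  ⇒  fm = 0.67.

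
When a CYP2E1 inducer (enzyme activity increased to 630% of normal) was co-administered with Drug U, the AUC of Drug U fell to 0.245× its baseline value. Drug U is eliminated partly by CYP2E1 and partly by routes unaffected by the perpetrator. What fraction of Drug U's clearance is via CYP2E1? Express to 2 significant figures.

CL'/CL = 1 / 0.245 = 4.082
6.3·fm + (1 − fm) = 4.082
fm = (4.082 − 1) / (6.3 − 1) = 0.58

0.58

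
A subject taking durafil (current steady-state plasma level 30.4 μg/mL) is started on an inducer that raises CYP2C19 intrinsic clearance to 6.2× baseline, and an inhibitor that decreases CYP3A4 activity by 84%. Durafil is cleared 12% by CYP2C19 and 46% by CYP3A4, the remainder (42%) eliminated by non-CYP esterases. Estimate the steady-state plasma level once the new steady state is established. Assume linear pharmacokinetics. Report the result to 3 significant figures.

24.6 μg/mL

The CYP2C19 pathway (12% of clearance) is boosted to 6.2× activity: 0.12 × 6.2 = 0.744.
The CYP3A4 pathway (46% of clearance) falls to 0.16× activity: 0.46 × 0.16 = 0.0736.
Non-CYP routes (42%) are unchanged.
Relative clearance = 0.744 + 0.0736 + 0.42 = 1.2376.
Dividing the baseline by the relative clearance: 30.4 / 1.2376 = 24.6 μg/mL.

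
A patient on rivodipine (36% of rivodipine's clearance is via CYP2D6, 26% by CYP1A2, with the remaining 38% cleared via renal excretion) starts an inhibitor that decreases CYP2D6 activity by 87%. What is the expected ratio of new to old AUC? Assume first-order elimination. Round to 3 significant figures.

The CYP2D6 pathway (36% of clearance) drops to 0.13× activity: 0.36 × 0.13 = 0.0468.
CYP1A2 (26%) and the residual 38% are unaffected.
CL_new/CL_old = 0.0468 + 0.26 + 0.38 = 0.6868.
AUC is inversely proportional to clearance, so the fold-change is 1 / 0.6868 = 1.46.

1.46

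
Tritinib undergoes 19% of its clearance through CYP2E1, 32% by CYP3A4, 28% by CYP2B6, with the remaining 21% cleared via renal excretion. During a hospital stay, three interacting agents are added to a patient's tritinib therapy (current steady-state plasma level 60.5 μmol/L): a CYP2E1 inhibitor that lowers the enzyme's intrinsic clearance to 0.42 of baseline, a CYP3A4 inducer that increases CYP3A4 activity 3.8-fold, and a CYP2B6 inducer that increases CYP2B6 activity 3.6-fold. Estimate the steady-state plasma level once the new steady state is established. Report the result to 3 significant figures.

24.1 μmol/L

CYP2E1: 0.19 × 0.42 = 0.0798
CYP3A4: 0.32 × 3.8 = 1.216
CYP2B6: 0.28 × 3.6 = 1.008
Other: 0.21 (unchanged)
CL_new/CL_old = 0.0798 + 1.216 + 1.008 + 0.21 = 2.5138.
New steady-state plasma level = 60.5 / 2.5138 = 24.1 μmol/L (concentration scales inversely with clearance).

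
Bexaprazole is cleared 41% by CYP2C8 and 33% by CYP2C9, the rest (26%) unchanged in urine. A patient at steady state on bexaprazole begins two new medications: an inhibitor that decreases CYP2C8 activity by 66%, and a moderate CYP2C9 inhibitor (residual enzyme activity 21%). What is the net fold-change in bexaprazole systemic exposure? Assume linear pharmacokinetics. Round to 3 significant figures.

2.13

The CYP2C8 pathway (41% of clearance) drops to 0.34× activity: 0.41 × 0.34 = 0.1394.
The CYP2C9 pathway (33% of clearance) is reduced to 0.21× activity: 0.33 × 0.21 = 0.0693.
The remaining 26% of clearance is unaffected.
Relative clearance = 0.1394 + 0.0693 + 0.26 = 0.4687.
Net systemic exposure ratio = 1 / 0.4687 = 2.13.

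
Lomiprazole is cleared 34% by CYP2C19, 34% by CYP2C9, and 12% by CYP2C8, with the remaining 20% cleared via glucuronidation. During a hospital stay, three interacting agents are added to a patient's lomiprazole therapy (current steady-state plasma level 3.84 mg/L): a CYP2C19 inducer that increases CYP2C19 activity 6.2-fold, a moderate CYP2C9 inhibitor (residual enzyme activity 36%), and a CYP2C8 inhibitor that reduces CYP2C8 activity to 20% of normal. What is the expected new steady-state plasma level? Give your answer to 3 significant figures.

The CYP2C19 pathway (34% of clearance) increases to 6.2× activity: 0.34 × 6.2 = 2.108.
The CYP2C9 pathway (34% of clearance) is reduced to 0.36× activity: 0.34 × 0.36 = 0.1224.
The CYP2C8 pathway (12% of clearance) is reduced to 0.2× activity: 0.12 × 0.2 = 0.024.
Non-CYP routes (20%) are unchanged.
CL_new/CL_old = 2.108 + 0.1224 + 0.024 + 0.2 = 2.4544.
Dividing the baseline by the relative clearance: 3.84 / 2.4544 = 1.56 mg/L.

1.56 mg/L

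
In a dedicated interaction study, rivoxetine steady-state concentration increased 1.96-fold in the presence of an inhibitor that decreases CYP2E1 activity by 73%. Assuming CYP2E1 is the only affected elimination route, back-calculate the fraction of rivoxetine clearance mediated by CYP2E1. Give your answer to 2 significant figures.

Let x = fm,CYP2E1. Because steady-state concentration ∝ 1/CL, relative clearance fell to 1/1.96 = 0.5102.
Setting x·0.27 + (1 − x) = 0.5102 and solving: x = (0.5102 − 1)/(0.27 − 1) = 0.67.

0.67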